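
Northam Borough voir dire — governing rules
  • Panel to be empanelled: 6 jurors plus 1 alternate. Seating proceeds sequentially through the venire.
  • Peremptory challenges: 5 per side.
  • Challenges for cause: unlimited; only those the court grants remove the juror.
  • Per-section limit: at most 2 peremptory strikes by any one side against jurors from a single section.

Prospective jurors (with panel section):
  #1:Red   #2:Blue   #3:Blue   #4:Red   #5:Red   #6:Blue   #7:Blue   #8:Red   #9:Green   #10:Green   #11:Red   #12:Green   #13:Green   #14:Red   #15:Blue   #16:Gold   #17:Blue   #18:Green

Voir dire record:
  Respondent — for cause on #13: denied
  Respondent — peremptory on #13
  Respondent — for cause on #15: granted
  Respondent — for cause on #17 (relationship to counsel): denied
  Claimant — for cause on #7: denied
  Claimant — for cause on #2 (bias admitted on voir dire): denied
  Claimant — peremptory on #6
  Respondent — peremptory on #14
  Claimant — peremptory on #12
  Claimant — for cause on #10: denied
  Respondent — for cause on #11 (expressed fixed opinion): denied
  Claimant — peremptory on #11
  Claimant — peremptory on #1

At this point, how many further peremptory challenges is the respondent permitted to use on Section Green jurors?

Respondent peremptories so far: #13, #14 — 2 of 5 used, 3 left overall.
Against Section Green: #13 — 1 used; per-section cap 2 leaves 1.
Binding limit: min(3, 1) = 1.

1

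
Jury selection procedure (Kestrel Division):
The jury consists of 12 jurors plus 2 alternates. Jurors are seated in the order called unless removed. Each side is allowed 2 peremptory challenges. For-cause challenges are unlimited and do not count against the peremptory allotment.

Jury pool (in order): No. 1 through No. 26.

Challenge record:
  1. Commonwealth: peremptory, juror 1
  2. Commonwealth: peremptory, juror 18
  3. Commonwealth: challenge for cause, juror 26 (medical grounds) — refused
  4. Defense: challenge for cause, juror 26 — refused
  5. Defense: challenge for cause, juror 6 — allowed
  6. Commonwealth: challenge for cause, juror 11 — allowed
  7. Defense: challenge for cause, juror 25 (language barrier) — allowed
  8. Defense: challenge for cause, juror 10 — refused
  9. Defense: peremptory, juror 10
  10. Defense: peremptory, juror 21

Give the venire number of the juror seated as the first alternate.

17

Removed: #1, #6, #10, #11, #18, #21, #25. (#26 stays — for-cause denied.)
Seating in order: seats 1–12 → #2, #3, #4, #5, #7, #8, #9, #12, #13, #14, #15, #16; alternates → #17, #19.
So alternate 1 is #17.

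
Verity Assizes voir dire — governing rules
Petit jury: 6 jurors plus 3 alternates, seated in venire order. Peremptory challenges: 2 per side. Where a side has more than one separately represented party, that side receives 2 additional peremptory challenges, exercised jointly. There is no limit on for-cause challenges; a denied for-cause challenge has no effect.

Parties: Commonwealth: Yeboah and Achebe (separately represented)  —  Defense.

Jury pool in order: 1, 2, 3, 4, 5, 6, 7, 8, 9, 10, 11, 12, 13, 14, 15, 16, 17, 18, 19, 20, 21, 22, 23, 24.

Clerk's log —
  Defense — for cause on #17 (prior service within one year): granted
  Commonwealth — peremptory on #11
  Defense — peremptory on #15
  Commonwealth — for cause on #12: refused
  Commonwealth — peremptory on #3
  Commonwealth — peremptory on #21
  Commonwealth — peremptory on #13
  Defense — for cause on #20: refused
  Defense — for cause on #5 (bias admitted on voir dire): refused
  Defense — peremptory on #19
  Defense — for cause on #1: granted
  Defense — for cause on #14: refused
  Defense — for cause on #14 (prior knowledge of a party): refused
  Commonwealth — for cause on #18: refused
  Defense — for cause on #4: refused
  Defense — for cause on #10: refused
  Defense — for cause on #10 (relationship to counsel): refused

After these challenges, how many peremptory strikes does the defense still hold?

0

Defense allotment: 2.
Defense peremptories used: #15, #19 — 2 (for-cause on #17, #20, #5, #1, #14, #14, #4, #10, #10 don't count).
Remaining: 2 − 2 = 0.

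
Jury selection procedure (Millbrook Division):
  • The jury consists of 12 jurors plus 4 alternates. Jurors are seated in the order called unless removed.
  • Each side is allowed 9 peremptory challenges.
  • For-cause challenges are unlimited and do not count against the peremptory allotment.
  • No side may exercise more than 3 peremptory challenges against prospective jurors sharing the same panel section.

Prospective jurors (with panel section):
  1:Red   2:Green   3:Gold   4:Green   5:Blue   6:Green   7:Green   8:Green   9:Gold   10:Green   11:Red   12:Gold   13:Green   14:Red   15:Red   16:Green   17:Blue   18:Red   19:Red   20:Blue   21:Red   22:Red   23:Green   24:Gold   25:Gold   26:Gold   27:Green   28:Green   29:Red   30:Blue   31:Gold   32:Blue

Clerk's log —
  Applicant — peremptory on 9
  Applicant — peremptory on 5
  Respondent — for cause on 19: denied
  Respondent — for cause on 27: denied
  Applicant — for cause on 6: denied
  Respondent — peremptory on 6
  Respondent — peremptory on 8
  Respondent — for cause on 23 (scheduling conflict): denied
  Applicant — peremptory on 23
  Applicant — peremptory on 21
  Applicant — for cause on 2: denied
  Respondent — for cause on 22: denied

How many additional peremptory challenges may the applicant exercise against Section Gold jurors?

Applicant peremptories so far: #9, #5, #23, #21 — 4 of 9 used, 5 left overall.
Against Section Gold: #9 — 1 used; per-section cap 3 leaves 2.
Binding limit: min(5, 2) = 2.

2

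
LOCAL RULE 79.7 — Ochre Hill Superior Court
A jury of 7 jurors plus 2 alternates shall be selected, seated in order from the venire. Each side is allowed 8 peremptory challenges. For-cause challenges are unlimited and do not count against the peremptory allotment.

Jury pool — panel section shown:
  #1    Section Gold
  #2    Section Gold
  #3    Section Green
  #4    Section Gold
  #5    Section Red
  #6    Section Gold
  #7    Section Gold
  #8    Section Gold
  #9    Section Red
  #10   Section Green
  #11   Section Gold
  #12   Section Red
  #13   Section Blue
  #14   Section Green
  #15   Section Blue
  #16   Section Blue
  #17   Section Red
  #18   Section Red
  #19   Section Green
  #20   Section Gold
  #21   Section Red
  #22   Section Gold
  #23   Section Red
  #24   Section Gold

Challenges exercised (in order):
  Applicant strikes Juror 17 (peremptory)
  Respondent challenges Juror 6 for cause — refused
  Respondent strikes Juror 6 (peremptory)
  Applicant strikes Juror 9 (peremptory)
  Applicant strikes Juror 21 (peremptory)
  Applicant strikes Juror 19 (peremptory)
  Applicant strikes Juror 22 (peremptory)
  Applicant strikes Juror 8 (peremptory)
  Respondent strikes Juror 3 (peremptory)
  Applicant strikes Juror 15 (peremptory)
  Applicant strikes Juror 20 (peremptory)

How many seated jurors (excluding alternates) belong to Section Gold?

Removed: #3, #6, #8, #9, #15, #17, #19, #20, #21, #22.
Seated jurors 1–7: #1, #2, #4, #5, #7, #10, #11 (alternates #12, #13 not counted).
Of those, in Section Gold: #1, #2, #4, #7, #11 → 5.

5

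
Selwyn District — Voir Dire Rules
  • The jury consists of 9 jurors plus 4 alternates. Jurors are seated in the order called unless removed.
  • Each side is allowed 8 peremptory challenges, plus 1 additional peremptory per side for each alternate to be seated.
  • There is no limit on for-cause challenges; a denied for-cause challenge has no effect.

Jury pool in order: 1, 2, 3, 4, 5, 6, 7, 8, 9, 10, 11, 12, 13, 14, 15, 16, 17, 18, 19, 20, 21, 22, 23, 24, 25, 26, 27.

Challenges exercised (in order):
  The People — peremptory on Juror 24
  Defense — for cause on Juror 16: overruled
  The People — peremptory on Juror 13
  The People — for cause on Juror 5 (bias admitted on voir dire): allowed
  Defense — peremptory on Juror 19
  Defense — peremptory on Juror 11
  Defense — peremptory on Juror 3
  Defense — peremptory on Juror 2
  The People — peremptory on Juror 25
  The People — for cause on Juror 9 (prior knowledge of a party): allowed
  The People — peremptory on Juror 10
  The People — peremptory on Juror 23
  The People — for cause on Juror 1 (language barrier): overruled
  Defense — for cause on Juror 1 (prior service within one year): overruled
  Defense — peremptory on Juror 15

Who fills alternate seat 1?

Removed: #2, #3, #5, #9, #10, #11, #13, #15, #19, #23, #24, #25. (#1, #16 stay — for-cause denied.)
Seating in order: seats 1–9 → #1, #4, #6, #7, #8, #12, #14, #16, #17; alternates → #18, #20, #21, #22.
So alternate 1 is #18.

18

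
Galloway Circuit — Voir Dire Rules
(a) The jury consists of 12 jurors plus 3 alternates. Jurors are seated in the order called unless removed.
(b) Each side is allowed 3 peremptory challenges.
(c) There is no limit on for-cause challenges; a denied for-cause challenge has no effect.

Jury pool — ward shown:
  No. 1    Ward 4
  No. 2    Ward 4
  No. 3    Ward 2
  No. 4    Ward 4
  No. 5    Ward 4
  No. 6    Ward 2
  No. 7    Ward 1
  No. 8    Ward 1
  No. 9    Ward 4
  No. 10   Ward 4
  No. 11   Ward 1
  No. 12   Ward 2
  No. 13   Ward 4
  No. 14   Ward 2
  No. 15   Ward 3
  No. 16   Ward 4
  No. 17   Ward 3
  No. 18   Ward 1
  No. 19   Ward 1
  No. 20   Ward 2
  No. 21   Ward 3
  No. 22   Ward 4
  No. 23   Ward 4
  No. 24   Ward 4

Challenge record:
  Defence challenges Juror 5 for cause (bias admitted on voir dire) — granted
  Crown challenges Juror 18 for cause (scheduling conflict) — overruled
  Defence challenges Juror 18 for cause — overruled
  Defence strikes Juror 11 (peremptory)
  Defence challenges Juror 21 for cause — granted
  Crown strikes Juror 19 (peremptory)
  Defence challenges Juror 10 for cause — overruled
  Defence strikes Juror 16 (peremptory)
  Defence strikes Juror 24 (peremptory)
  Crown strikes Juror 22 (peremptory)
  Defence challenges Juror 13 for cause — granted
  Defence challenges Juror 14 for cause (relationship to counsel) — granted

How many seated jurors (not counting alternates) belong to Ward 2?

3

Removed: #5, #11, #13, #14, #16, #19, #21, #22, #24.
Seated jurors 1–12: #1, #2, #3, #4, #6, #7, #8, #9, #10, #12, #15, #17 (alternates #18, #20, #23 not counted).
Of those, in Ward 2: #3, #6, #12 → 3.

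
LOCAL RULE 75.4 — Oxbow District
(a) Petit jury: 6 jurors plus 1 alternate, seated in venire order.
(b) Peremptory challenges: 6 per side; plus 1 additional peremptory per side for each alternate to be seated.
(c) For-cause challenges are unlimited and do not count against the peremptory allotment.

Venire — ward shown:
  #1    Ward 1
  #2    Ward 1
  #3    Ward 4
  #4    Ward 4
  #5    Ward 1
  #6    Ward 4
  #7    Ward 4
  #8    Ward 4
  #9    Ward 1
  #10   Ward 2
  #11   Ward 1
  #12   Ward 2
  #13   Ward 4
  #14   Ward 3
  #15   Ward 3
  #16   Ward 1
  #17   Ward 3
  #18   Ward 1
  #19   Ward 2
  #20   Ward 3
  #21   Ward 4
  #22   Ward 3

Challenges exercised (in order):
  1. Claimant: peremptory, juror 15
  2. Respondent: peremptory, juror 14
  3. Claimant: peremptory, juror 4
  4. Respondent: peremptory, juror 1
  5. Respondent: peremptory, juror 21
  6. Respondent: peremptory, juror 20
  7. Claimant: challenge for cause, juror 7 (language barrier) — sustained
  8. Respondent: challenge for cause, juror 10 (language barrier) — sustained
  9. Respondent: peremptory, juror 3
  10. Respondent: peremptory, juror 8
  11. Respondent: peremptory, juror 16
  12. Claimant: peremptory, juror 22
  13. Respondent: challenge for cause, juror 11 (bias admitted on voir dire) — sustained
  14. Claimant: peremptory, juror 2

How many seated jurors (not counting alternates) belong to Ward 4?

Removed: #1, #2, #3, #4, #7, #8, #10, #11, #14, #15, #16, #20, #21, #22.
Seated jurors 1–6: #5, #6, #9, #12, #13, #17 (alternates #18 not counted).
Of those, in Ward 4: #6, #13 → 2.

2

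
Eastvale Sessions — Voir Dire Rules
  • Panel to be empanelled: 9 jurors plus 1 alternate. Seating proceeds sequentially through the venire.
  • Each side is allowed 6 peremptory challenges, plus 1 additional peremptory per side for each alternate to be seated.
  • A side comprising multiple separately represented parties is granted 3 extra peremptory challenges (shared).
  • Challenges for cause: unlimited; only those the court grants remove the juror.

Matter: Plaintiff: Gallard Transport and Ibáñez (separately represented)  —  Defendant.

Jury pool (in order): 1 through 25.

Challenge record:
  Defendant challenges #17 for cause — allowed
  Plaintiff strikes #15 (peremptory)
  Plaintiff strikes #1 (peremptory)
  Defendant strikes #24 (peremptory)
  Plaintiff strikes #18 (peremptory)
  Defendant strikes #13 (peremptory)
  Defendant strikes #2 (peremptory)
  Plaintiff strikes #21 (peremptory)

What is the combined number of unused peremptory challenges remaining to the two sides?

10

Plaintiff allotment: 6 base + 1 × 1 alternate + 3 multi-party = 10. Defendant allotment: 6 base + 1 × 1 alternate = 7.
Plaintiff peremptories used: #15, #1, #18, #21 — 4.
Defendant peremptories used: #24, #13, #2 — 3 (the for-cause on #17 doesn't count).
Remaining: (10 − 4) + (7 − 3) = 10.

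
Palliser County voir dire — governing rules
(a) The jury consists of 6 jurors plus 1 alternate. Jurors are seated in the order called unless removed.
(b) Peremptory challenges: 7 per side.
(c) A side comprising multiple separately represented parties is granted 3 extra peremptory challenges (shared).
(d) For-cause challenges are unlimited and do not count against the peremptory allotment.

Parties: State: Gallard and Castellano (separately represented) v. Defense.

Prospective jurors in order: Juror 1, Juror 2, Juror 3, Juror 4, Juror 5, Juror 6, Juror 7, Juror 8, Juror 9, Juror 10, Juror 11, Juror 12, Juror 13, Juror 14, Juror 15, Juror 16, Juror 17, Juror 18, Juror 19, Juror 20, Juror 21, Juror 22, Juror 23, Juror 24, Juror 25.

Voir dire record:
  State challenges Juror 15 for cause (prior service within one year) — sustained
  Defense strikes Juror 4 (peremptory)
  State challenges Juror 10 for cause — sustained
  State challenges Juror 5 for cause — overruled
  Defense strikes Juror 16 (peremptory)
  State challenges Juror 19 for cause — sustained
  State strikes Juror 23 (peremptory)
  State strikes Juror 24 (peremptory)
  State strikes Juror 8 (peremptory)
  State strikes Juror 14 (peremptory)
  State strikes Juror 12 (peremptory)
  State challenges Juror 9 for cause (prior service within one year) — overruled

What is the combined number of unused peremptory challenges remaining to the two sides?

10

State allotment: 7 base + 3 multi-party = 10. Defense allotment: 7.
State peremptories used: #23, #24, #8, #14, #12 — 5 (for-cause on #15, #10, #5, #19, #9 don't count).
Defense peremptories used: #4, #16 — 2.
Remaining: (10 − 5) + (7 − 2) = 10.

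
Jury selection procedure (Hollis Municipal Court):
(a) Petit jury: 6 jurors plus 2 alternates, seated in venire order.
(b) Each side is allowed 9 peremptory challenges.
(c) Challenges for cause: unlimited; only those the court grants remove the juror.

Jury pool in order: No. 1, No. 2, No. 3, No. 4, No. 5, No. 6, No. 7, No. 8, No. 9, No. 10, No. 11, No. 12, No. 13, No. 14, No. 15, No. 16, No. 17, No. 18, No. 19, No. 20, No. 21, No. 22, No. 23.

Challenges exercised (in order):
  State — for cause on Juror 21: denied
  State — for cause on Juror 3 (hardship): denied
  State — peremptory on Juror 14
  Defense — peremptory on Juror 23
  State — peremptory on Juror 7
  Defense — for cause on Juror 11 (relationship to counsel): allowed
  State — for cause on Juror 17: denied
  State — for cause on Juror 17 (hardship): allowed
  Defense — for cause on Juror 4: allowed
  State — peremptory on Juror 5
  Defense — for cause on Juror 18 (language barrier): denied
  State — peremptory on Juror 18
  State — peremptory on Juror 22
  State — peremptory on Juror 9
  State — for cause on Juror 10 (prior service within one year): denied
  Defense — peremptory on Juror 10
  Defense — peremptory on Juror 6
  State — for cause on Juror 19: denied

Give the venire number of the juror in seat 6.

Removed: #4, #5, #6, #7, #9, #10, #11, #14, #17, #18, #22, #23. (#3, #19, #21 stay — for-cause denied.)
Seating in order: seats 1–6 → #1, #2, #3, #8, #12, #13; alternates → #15, #16.
So seat 6 is #13.

13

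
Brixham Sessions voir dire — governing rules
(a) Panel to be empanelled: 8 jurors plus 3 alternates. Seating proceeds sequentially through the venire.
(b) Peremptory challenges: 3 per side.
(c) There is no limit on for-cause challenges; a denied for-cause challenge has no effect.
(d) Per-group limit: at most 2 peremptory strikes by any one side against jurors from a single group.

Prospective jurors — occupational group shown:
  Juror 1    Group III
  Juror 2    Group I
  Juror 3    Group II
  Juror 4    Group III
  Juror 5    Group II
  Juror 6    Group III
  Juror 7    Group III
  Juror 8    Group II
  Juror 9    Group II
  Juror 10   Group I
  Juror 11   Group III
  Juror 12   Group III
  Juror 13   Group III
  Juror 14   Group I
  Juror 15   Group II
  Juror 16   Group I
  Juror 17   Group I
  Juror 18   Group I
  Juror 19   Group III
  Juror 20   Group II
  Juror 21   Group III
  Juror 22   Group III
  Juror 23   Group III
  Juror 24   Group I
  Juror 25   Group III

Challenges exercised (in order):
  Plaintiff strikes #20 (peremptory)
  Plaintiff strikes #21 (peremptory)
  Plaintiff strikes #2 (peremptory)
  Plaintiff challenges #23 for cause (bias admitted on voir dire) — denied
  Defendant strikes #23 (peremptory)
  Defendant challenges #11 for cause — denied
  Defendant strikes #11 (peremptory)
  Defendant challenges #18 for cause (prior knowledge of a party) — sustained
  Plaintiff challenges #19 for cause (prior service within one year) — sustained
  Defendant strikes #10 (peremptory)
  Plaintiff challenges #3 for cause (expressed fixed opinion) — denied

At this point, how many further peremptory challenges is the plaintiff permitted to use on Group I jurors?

Plaintiff peremptories so far: #20, #21, #2 — 3 of 3 used, 0 left overall.
Against Group I: #2 — 1 used; per-group cap 2 leaves 1.
Binding limit: min(0, 1) = 0.

0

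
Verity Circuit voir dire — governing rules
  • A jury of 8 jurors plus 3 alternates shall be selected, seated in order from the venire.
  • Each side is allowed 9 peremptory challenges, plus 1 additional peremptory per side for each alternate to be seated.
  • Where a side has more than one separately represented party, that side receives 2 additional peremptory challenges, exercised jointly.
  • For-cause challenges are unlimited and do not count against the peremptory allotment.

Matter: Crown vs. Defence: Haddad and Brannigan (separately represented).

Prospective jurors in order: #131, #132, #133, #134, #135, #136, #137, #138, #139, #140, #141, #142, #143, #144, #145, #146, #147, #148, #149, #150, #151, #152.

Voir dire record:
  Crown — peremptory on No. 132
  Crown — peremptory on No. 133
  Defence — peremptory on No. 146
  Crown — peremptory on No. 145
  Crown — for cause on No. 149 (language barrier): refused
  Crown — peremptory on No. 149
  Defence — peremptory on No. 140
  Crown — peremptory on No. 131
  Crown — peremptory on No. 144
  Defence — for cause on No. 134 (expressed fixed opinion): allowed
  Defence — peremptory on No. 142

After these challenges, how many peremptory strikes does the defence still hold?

Defence allotment: 9 base + 1 × 3 alternates + 2 multi-party = 14.
Defence peremptories used: #146, #140, #142 — 3 (the for-cause on #134 doesn't count).
Remaining: 14 − 3 = 11.

11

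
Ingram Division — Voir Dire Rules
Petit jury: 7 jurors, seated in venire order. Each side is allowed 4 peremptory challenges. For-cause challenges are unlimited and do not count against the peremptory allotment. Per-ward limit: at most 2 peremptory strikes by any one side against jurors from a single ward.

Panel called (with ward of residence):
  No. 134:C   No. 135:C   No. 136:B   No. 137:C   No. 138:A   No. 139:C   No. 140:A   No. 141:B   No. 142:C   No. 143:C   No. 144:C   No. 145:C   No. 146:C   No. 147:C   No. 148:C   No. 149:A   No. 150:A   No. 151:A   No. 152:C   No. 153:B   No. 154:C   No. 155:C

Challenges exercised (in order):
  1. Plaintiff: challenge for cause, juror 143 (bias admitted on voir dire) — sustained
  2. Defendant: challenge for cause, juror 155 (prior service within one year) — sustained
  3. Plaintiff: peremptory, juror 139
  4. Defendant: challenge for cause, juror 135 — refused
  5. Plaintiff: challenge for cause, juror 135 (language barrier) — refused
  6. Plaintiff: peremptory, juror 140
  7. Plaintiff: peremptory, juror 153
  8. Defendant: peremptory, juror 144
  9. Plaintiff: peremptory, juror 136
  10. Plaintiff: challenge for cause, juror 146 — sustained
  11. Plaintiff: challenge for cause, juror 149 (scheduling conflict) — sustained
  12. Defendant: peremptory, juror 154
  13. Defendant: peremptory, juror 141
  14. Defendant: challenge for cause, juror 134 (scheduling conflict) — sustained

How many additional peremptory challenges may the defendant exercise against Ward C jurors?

0

Defendant peremptories so far: #144, #154, #141 — 3 of 4 used, 1 left overall.
Against Ward C: #144, #154 — 2 used; per-ward cap 2 leaves 0.
Binding limit: min(1, 0) = 0.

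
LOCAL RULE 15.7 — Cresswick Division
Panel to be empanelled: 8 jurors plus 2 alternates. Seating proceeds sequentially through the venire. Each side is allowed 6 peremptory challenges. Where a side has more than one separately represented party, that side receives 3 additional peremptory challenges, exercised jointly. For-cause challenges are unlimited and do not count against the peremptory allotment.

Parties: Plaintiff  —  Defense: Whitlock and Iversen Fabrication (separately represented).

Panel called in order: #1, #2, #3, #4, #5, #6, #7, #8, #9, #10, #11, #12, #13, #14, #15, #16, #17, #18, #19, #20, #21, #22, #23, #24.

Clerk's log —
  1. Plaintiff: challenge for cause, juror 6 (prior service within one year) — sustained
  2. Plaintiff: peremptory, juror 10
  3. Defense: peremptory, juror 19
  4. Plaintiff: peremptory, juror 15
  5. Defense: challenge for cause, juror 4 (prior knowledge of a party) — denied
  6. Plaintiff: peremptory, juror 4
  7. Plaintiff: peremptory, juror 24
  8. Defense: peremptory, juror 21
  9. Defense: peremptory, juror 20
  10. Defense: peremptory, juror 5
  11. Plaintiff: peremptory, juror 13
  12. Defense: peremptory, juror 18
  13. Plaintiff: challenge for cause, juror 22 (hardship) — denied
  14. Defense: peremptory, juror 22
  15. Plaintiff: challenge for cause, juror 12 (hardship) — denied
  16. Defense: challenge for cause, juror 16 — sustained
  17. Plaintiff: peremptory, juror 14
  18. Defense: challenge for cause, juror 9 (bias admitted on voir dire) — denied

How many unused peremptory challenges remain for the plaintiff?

Plaintiff allotment: 6.
Plaintiff peremptories used: #10, #15, #4, #24, #13, #14 — 6 (for-cause on #6, #22, #12 don't count).
Remaining: 6 − 6 = 0.

0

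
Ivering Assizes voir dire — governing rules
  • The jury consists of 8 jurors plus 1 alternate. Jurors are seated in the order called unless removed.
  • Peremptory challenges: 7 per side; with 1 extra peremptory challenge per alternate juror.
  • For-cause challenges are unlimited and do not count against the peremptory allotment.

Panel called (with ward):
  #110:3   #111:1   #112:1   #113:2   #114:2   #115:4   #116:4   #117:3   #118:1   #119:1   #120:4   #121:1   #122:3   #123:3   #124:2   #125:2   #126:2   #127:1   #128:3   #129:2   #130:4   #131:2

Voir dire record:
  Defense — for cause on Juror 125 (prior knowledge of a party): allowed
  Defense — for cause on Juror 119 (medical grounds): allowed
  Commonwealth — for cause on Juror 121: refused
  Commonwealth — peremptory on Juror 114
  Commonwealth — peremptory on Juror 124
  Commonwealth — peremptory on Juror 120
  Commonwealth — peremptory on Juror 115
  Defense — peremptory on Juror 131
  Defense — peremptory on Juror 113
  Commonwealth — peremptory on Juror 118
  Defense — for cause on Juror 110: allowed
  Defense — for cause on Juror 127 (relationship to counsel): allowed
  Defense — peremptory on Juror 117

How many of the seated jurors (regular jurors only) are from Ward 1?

3

Removed: #110, #113, #114, #115, #117, #118, #119, #120, #124, #125, #127, #131.
Seated jurors 1–8: #111, #112, #116, #121, #122, #123, #126, #128 (alternates #129 not counted).
Of those, in Ward 1: #111, #112, #121 → 3.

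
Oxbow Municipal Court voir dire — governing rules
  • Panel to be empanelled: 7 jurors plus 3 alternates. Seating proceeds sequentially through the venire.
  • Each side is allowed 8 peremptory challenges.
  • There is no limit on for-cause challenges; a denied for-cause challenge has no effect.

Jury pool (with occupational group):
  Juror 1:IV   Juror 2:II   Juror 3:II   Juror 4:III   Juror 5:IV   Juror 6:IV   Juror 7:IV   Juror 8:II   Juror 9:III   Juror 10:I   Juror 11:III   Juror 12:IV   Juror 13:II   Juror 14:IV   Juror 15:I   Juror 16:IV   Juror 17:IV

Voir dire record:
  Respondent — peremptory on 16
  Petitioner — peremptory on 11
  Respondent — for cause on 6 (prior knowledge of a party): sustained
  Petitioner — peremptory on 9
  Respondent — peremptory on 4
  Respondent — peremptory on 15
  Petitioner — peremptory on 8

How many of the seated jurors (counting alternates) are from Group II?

Removed: #4, #6, #8, #9, #11, #15, #16.
Seated (10 incl. alternates): #1, #2, #3, #5, #7, #10, #12, #13, #14, #17.
Of those, in Group II: #2, #3, #13 → 3.

3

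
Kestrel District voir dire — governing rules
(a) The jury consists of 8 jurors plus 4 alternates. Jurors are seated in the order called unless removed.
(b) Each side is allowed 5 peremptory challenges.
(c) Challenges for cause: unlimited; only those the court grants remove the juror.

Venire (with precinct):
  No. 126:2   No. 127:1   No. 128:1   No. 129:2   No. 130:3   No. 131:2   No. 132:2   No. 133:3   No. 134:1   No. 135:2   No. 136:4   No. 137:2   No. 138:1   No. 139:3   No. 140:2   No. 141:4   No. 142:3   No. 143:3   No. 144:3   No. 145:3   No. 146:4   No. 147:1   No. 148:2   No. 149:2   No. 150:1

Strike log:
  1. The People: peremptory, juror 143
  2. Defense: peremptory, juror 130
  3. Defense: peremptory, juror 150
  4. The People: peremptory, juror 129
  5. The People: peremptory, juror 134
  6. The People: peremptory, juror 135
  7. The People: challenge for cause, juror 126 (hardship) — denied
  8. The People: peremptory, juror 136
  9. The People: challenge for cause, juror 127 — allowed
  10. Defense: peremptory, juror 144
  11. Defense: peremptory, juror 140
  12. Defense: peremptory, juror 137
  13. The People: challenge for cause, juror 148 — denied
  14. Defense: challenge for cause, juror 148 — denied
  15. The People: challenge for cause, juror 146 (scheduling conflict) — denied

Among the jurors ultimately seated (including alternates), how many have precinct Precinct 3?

4

Removed: #127, #129, #130, #134, #135, #136, #137, #140, #143, #144, #150.
Seated (12 incl. alternates): #126, #128, #131, #132, #133, #138, #139, #141, #142, #145, #146, #147.
Of those, in Precinct 3: #133, #139, #142, #145 → 4.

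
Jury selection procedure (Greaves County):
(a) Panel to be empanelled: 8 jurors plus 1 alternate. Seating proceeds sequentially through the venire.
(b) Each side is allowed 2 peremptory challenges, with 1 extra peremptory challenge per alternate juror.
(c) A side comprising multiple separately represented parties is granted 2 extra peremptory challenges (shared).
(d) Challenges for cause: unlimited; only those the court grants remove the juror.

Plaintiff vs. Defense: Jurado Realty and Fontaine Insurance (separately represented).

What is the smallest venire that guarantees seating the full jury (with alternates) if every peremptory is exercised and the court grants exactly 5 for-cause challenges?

Seats to fill: 8 + 1 alternates = 9.
Peremptories — Plaintiff: 2 + 1×1 = 3; Defense: 2 + 1×1 + 2 = 5; total 8.
For-cause removals: 5.
Minimum venire: 9 + 8 + 5 = 22.

22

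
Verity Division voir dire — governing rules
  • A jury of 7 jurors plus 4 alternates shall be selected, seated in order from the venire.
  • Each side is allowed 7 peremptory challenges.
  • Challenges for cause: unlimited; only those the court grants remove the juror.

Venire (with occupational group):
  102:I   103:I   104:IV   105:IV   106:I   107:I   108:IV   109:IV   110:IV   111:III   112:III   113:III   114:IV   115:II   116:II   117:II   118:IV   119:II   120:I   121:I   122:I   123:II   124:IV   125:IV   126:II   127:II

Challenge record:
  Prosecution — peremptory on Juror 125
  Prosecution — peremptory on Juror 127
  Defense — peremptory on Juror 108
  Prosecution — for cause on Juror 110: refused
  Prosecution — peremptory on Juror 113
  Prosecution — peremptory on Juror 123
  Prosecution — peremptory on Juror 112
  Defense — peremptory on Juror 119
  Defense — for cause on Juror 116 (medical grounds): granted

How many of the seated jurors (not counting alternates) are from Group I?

4

Removed: #108, #112, #113, #116, #119, #123, #125, #127.
Seated jurors 1–7: #102, #103, #104, #105, #106, #107, #109 (alternates #110, #111, #114, #115 not counted).
Of those, in Group I: #102, #103, #106, #107 → 4.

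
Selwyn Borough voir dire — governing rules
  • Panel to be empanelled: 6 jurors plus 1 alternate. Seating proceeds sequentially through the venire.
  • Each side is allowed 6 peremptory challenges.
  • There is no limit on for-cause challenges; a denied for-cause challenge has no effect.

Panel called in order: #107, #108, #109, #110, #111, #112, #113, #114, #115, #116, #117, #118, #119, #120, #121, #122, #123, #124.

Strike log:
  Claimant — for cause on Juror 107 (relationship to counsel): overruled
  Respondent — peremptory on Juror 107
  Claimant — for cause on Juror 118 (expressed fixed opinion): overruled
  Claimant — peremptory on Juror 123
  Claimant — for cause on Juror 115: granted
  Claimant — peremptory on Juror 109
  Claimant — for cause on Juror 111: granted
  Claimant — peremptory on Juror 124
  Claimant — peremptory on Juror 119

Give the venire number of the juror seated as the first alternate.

Removed: #107, #109, #111, #115, #119, #123, #124. (#118 stays — for-cause denied.)
Seating in order: seats 1–6 → #108, #110, #112, #113, #114, #116; alternates → #117.
So alternate 1 is #117.

117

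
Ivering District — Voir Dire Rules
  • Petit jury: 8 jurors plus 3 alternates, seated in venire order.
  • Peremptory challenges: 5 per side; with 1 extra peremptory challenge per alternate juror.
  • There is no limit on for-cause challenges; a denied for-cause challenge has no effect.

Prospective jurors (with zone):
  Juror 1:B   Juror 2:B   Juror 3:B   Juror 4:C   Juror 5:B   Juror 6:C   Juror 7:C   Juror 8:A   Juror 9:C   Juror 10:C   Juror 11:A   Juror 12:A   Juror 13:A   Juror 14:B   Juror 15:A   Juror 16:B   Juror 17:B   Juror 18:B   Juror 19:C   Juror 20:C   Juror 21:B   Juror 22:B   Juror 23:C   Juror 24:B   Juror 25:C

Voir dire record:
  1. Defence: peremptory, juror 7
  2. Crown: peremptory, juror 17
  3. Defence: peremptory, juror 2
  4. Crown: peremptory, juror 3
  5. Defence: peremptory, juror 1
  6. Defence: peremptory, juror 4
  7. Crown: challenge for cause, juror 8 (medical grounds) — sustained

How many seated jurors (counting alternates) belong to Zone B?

4

Removed: #1, #2, #3, #4, #7, #8, #17.
Seated (11 incl. alternates): #5, #6, #9, #10, #11, #12, #13, #14, #15, #16, #18.
Of those, in Zone B: #5, #14, #16, #18 → 4.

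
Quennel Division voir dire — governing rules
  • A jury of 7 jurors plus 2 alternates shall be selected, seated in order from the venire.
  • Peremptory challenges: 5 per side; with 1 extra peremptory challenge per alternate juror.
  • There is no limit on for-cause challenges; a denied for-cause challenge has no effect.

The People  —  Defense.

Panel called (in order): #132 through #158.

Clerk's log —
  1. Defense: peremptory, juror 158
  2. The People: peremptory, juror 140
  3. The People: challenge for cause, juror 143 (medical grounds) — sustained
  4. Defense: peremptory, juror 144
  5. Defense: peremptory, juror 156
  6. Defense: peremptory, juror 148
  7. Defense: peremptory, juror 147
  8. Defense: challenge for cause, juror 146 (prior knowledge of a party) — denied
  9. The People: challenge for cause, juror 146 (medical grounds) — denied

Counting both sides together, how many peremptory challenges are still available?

The People allotment: 5 base + 1 × 2 alternates = 7. Defense allotment: 5 base + 1 × 2 alternates = 7.
The People peremptories used: #140 — 1 (for-cause on #143, #146 don't count).
Defense peremptories used: #158, #144, #156, #148, #147 — 5 (the for-cause on #146 doesn't count).
Remaining: (7 − 1) + (7 − 5) = 8.

8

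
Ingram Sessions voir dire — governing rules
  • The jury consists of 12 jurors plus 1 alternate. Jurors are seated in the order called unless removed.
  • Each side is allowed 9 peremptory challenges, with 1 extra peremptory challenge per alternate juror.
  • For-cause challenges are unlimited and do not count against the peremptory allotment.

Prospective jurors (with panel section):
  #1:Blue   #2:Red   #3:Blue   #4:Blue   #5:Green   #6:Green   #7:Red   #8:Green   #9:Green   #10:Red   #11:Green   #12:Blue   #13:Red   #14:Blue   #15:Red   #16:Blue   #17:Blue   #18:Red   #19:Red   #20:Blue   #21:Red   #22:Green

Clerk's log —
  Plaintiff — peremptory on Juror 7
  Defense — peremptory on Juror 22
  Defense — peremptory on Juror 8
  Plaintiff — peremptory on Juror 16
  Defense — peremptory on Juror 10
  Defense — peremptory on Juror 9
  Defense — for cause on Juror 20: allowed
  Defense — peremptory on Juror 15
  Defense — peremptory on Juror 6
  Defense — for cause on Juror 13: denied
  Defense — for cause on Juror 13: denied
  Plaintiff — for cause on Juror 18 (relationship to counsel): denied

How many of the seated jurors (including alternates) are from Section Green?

2

Removed: #6, #7, #8, #9, #10, #15, #16, #20, #22.
Seated (13 incl. alternates): #1, #2, #3, #4, #5, #11, #12, #13, #14, #17, #18, #19, #21.
Of those, in Section Green: #5, #11 → 2.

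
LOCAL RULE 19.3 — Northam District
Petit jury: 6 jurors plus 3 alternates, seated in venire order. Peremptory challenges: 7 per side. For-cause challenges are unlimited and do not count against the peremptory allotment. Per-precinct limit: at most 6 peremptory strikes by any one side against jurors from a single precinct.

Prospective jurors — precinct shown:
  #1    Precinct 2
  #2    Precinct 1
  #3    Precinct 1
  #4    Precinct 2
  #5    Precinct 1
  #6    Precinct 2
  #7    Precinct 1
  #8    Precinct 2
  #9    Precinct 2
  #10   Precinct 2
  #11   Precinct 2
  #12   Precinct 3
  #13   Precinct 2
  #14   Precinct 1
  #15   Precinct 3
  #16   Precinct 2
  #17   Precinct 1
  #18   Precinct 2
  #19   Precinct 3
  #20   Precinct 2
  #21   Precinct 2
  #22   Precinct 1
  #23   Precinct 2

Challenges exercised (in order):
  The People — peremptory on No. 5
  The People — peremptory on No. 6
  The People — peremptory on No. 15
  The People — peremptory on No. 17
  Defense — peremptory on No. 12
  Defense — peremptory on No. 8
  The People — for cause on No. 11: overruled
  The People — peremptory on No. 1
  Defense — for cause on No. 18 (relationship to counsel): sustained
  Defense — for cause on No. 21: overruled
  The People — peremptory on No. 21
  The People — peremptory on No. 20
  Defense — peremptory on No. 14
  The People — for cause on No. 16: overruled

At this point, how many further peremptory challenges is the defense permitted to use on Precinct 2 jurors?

4

Defense peremptories so far: #12, #8, #14 — 3 of 7 used, 4 left overall.
Against Precinct 2: #8 — 1 used; per-precinct cap 6 leaves 5.
Binding limit: min(4, 5) = 4.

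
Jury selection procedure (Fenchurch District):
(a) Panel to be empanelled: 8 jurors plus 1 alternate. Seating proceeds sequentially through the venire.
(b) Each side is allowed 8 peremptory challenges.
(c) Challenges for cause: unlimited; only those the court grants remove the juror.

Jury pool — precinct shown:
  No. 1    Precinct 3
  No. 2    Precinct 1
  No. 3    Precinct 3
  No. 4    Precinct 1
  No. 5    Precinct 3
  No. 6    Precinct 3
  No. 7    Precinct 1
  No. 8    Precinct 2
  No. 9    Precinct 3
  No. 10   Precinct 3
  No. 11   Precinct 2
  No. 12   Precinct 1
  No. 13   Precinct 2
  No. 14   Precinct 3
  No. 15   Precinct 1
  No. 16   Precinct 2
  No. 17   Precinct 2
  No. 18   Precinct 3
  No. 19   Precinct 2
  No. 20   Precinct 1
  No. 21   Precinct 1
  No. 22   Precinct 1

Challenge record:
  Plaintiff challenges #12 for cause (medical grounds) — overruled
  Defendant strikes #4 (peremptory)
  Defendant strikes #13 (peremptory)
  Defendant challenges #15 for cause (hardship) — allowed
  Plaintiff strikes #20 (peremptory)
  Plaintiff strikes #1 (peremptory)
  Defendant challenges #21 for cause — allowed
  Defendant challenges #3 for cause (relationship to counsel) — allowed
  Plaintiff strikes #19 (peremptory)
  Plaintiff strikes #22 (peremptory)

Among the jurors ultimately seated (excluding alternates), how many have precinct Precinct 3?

Removed: #1, #3, #4, #13, #15, #19, #20, #21, #22.
Seated jurors 1–8: #2, #5, #6, #7, #8, #9, #10, #11 (alternates #12 not counted).
Of those, in Precinct 3: #5, #6, #9, #10 → 4.

4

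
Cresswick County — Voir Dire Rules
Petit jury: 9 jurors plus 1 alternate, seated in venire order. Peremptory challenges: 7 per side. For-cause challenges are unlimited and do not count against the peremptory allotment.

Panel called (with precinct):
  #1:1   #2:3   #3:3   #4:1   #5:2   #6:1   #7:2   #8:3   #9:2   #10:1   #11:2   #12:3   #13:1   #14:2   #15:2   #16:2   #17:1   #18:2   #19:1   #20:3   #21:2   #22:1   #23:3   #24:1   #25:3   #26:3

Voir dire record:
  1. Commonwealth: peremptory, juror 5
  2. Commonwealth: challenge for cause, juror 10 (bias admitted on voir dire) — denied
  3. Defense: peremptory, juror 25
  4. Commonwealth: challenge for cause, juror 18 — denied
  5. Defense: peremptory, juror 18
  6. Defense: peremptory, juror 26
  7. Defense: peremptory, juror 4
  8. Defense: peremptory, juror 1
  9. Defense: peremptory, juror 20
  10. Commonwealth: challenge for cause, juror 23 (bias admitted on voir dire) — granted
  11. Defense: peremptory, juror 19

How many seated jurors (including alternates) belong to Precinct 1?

Removed: #1, #4, #5, #18, #19, #20, #23, #25, #26.
Seated (10 incl. alternates): #2, #3, #6, #7, #8, #9, #10, #11, #12, #13.
Of those, in Precinct 1: #6, #10, #13 → 3.

3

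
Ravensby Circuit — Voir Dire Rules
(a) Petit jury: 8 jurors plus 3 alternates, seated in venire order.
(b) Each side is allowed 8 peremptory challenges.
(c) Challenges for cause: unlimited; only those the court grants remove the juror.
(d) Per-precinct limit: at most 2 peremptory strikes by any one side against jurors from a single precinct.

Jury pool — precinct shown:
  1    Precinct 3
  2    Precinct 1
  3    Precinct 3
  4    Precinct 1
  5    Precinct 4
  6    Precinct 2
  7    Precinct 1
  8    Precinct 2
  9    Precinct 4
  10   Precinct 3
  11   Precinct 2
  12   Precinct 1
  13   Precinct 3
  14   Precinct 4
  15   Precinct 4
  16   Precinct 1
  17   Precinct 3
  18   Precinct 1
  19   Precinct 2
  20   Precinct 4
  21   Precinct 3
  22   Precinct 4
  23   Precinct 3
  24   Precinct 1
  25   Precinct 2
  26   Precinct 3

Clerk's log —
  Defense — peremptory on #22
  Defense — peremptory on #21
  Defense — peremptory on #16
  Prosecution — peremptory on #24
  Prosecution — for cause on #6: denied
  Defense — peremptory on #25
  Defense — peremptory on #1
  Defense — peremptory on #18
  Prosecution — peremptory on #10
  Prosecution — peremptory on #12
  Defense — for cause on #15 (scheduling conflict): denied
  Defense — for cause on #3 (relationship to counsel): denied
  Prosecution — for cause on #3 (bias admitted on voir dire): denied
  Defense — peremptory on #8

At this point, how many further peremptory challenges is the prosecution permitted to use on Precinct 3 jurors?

1

Prosecution peremptories so far: #24, #10, #12 — 3 of 8 used, 5 left overall.
Against Precinct 3: #10 — 1 used; per-precinct cap 2 leaves 1.
Binding limit: min(5, 1) = 1.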